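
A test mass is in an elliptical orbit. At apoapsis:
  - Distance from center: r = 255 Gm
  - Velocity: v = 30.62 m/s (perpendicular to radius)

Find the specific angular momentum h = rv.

Convert to SI: r = 255 Gm = 2.55e+11 m.
With v perpendicular to r, h = r · v.
h = 2.55e+11 · 30.62 m²/s ≈ 7.808e+12 m²/s.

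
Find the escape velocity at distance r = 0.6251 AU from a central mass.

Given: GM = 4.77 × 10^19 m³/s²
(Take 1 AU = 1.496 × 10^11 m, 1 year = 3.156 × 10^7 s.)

Convert to SI: r = 0.6251 AU = 9.3515e+10 m.
Escape velocity comes from setting total energy to zero: ½v² − GM/r = 0 ⇒ v_esc = √(2GM / r).
v_esc = √(2 · 4.77e+19 / 9.3515e+10) m/s ≈ 3.194e+04 m/s = 6.738 AU/year.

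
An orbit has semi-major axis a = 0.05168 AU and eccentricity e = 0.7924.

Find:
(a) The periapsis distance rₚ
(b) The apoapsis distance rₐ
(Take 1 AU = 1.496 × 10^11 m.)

Convert to SI: a = 0.05168 AU = 7.73133e+09 m.
(a) rₚ = a(1 − e) = 7.73133e+09 · (1 − 0.7924) = 7.73133e+09 · 0.2076 ≈ 1.605e+09 m = 0.01073 AU.
(b) rₐ = a(1 + e) = 7.73133e+09 · (1 + 0.7924) = 7.73133e+09 · 1.7924 ≈ 1.386e+10 m = 0.09263 AU.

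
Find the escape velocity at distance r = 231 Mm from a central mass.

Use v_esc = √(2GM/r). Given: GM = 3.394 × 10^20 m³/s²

Convert to SI: r = 231 Mm = 2.31e+08 m.
Escape velocity comes from setting total energy to zero: ½v² − GM/r = 0 ⇒ v_esc = √(2GM / r).
v_esc = √(2 · 3.394e+20 / 2.31e+08) m/s ≈ 1.714e+06 m/s = 1714 km/s.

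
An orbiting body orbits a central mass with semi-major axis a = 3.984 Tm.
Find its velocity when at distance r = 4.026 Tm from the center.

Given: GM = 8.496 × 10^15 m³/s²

Convert to SI: a = 3.984 Tm = 3.984e+12 m; r = 4.026 Tm = 4.026e+12 m.
Vis-viva: v = √(GM · (2/r − 1/a)).
2/r − 1/a = 2/4.026e+12 − 1/3.984e+12 = 2.45767e-13 m⁻¹.
v = √(8.496e+15 · 2.45767e-13) m/s ≈ 45.7 m/s = 45.7 m/s.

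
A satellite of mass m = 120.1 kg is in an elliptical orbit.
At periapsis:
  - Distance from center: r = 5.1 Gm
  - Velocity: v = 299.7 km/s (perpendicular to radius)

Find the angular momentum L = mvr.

Convert to SI: r = 5.1 Gm = 5.1e+09 m; v = 299.7 km/s = 299700 m/s.
Since v is perpendicular to r, L = m · v · r.
L = 120.1 · 299700 · 5.1e+09 kg·m²/s ≈ 1.836e+17 kg·m²/s.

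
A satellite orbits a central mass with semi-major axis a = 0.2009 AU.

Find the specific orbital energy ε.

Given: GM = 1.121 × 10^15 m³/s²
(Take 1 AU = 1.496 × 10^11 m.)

Convert to SI: a = 0.2009 AU = 3.00546e+10 m.
ε = −GM / (2a).
ε = −1.121e+15 / (2 · 3.00546e+10) J/kg ≈ -1.865e+04 J/kg = -18.65 kJ/kg.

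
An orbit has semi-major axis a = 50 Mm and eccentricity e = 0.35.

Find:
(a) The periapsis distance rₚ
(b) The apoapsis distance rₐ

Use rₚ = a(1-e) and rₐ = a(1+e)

Convert to SI: a = 50 Mm = 5e+07 m.
(a) rₚ = a(1 − e) = 5e+07 · (1 − 0.35) = 5e+07 · 0.65 ≈ 3.25e+07 m = 32.5 Mm.
(b) rₐ = a(1 + e) = 5e+07 · (1 + 0.35) = 5e+07 · 1.35 ≈ 6.75e+07 m = 67.5 Mm.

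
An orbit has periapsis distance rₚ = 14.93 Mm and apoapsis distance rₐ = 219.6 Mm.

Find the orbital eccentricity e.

Convert to SI: rₚ = 14.93 Mm = 1.493e+07 m; rₐ = 219.6 Mm = 2.196e+08 m.
e = (rₐ − rₚ) / (rₐ + rₚ).
e = (2.196e+08 − 1.493e+07) / (2.196e+08 + 1.493e+07) = 2.0467e+08 / 2.3453e+08 ≈ 0.8727.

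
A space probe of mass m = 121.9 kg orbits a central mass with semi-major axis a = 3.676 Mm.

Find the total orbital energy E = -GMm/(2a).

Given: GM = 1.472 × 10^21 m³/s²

Convert to SI: a = 3.676 Mm = 3.676e+06 m.
E = −GMm / (2a).
E = −1.472e+21 · 121.9 / (2 · 3.676e+06) J ≈ -2.441e+16 J = -24.41 PJ.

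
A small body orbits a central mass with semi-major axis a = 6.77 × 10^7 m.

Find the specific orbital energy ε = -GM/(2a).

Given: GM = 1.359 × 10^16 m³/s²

ε = −GM / (2a).
ε = −1.359e+16 / (2 · 6.77e+07) J/kg ≈ -1.004e+08 J/kg = -100.4 MJ/kg.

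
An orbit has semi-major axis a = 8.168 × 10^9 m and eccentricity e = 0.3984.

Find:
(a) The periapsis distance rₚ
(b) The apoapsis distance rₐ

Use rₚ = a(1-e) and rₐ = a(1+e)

(a) rₚ = a(1 − e) = 8.168e+09 · (1 − 0.3984) = 8.168e+09 · 0.6016 ≈ 4.914e+09 m = 4.914 × 10^9 m.
(b) rₐ = a(1 + e) = 8.168e+09 · (1 + 0.3984) = 8.168e+09 · 1.3984 ≈ 1.142e+10 m = 1.142 × 10^10 m.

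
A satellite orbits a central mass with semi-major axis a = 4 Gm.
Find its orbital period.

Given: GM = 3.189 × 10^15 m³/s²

Convert to SI: a = 4 Gm = 4e+09 m.
Kepler's third law: T = 2π √(a³ / GM).
Substituting a = 4e+09 m and GM = 3.189e+15 m³/s²:
T = 2π √((4e+09)³ / 3.189e+15) s
T ≈ 2.815e+07 s = 325.8 days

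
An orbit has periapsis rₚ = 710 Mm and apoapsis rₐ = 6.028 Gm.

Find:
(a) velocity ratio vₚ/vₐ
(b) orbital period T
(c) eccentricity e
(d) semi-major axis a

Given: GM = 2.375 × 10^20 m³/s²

Convert to SI: rₚ = 710 Mm = 7.1e+08 m; rₐ = 6.028 Gm = 6.028e+09 m.
(a) Conservation of angular momentum (rₚvₚ = rₐvₐ) gives vₚ/vₐ = rₐ/rₚ = 6.028e+09/7.1e+08 ≈ 8.49
(b) With a = (rₚ + rₐ)/2 = 3.369e+09 m, T = 2π √(a³/GM) = 2π √((3.369e+09)³/2.375e+20) s ≈ 7.973e+04 s
(c) e = (rₐ − rₚ)/(rₐ + rₚ) = (6.028e+09 − 7.1e+08)/(6.028e+09 + 7.1e+08) ≈ 0.7893
(d) a = (rₚ + rₐ)/2 = (7.1e+08 + 6.028e+09)/2 ≈ 3.369e+09 m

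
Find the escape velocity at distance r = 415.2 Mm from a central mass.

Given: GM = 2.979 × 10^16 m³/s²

Convert to SI: r = 415.2 Mm = 4.152e+08 m.
Escape velocity comes from setting total energy to zero: ½v² − GM/r = 0 ⇒ v_esc = √(2GM / r).
v_esc = √(2 · 2.979e+16 / 4.152e+08) m/s ≈ 1.198e+04 m/s = 11.98 km/s.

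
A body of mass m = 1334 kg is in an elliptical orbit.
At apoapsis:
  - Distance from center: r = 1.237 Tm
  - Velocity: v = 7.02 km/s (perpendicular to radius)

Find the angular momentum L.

Convert to SI: r = 1.237 Tm = 1.237e+12 m; v = 7.02 km/s = 7020 m/s.
Since v is perpendicular to r, L = m · v · r.
L = 1334 · 7020 · 1.237e+12 kg·m²/s ≈ 1.158e+19 kg·m²/s.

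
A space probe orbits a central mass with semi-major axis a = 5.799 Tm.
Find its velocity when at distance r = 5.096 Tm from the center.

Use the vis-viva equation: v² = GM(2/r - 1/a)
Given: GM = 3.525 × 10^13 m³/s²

Convert to SI: a = 5.799 Tm = 5.799e+12 m; r = 5.096 Tm = 5.096e+12 m.
Vis-viva: v = √(GM · (2/r − 1/a)).
2/r − 1/a = 2/5.096e+12 − 1/5.799e+12 = 2.20021e-13 m⁻¹.
v = √(3.525e+13 · 2.20021e-13) m/s ≈ 2.785 m/s = 2.785 m/s.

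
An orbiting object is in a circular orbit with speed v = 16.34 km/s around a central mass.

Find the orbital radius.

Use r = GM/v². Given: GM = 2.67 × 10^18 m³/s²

Convert to SI: v = 16.34 km/s = 16340 m/s.
For a circular orbit, v² = GM / r, so r = GM / v².
r = 2.67e+18 / (16340)² m ≈ 1e+10 m = 10 Gm.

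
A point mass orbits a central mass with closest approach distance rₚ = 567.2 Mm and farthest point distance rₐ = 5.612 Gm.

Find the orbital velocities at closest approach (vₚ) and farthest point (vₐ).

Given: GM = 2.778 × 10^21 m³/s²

Convert to SI: rₚ = 567.2 Mm = 5.672e+08 m; rₐ = 5.612 Gm = 5.612e+09 m.
Use the vis-viva equation v² = GM(2/r − 1/a) with a = (rₚ + rₐ)/2 = (5.672e+08 + 5.612e+09)/2 = 3.0896e+09 m.
vₚ = √(GM · (2/rₚ − 1/a)) = √(2.778e+21 · (2/5.672e+08 − 1/3.0896e+09)) m/s ≈ 2.983e+06 m/s = 2983 km/s.
vₐ = √(GM · (2/rₐ − 1/a)) = √(2.778e+21 · (2/5.612e+09 − 1/3.0896e+09)) m/s ≈ 3.015e+05 m/s = 301.5 km/s.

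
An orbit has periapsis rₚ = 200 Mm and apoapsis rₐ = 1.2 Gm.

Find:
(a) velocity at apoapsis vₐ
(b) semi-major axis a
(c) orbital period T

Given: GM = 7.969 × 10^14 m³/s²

Convert to SI: rₚ = 200 Mm = 2e+08 m; rₐ = 1.2 Gm = 1.2e+09 m.
(a) With a = (rₚ + rₐ)/2 = 7e+08 m, vₐ = √(GM (2/rₐ − 1/a)) = √(7.969e+14 · (2/1.2e+09 − 1/7e+08)) m/s ≈ 435.6 m/s
(b) a = (rₚ + rₐ)/2 = (2e+08 + 1.2e+09)/2 ≈ 7e+08 m
(c) With a = (rₚ + rₐ)/2 = 7e+08 m, T = 2π √(a³/GM) = 2π √((7e+08)³/7.969e+14) s ≈ 4.122e+06 s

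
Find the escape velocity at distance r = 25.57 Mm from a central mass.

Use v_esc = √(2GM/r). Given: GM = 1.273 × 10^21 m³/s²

Convert to SI: r = 25.57 Mm = 2.557e+07 m.
Escape velocity comes from setting total energy to zero: ½v² − GM/r = 0 ⇒ v_esc = √(2GM / r).
v_esc = √(2 · 1.273e+21 / 2.557e+07) m/s ≈ 9.978e+06 m/s = 9978 km/s.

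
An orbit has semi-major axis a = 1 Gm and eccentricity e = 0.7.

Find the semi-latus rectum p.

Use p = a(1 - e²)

Convert to SI: a = 1 Gm = 1e+09 m.
p = a (1 − e²).
p = 1e+09 · (1 − (0.7)²) = 1e+09 · 0.51 ≈ 5.1e+08 m = 510 Mm.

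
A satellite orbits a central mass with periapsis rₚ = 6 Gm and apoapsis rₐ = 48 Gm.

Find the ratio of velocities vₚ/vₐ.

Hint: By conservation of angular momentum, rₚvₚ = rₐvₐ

Convert to SI: rₚ = 6 Gm = 6e+09 m; rₐ = 48 Gm = 4.8e+10 m.
Conservation of angular momentum gives rₚvₚ = rₐvₐ, so vₚ/vₐ = rₐ/rₚ.
vₚ/vₐ = 4.8e+10 / 6e+09 ≈ 8.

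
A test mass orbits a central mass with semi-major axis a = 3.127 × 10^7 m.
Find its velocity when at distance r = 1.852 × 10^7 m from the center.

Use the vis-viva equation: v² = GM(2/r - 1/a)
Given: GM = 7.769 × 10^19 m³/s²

Vis-viva: v = √(GM · (2/r − 1/a)).
2/r − 1/a = 2/1.852e+07 − 1/3.127e+07 = 7.60118e-08 m⁻¹.
v = √(7.769e+19 · 7.60118e-08) m/s ≈ 2.43e+06 m/s = 2430 km/s.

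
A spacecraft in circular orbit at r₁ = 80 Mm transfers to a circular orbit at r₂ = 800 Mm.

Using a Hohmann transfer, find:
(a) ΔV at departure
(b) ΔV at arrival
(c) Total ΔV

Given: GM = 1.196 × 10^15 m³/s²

Convert to SI: r₁ = 80 Mm = 8e+07 m; r₂ = 800 Mm = 8e+08 m.
Transfer semi-major axis: a_t = (r₁ + r₂)/2 = (8e+07 + 8e+08)/2 = 4.4e+08 m.
Circular speeds: v₁ = √(GM/r₁) = 3866.52 m/s, v₂ = √(GM/r₂) = 1222.7 m/s.
Transfer speeds (vis-viva v² = GM(2/r − 1/a_t)): v₁ᵗ = 5213.62 m/s, v₂ᵗ = 521.362 m/s.
(a) ΔV₁ = |v₁ᵗ − v₁| ≈ 1347 m/s = 1.347 km/s.
(b) ΔV₂ = |v₂ − v₂ᵗ| ≈ 701.3 m/s = 701.3 m/s.
(c) ΔV_total = ΔV₁ + ΔV₂ ≈ 2048 m/s = 2.048 km/s.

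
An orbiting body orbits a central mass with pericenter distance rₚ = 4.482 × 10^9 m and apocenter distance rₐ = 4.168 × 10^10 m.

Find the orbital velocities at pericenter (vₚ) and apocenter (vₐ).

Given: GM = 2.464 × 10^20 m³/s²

Use the vis-viva equation v² = GM(2/r − 1/a) with a = (rₚ + rₐ)/2 = (4.482e+09 + 4.168e+10)/2 = 2.3081e+10 m.
vₚ = √(GM · (2/rₚ − 1/a)) = √(2.464e+20 · (2/4.482e+09 − 1/2.3081e+10)) m/s ≈ 3.151e+05 m/s = 315.1 km/s.
vₐ = √(GM · (2/rₐ − 1/a)) = √(2.464e+20 · (2/4.168e+10 − 1/2.3081e+10)) m/s ≈ 3.388e+04 m/s = 33.88 km/s.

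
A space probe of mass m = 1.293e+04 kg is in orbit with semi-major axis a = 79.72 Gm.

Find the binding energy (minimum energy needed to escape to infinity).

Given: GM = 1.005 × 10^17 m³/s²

Convert to SI: a = 79.72 Gm = 7.972e+10 m.
Total orbital energy is E = −GMm/(2a); binding energy is E_bind = −E = GMm/(2a).
E_bind = 1.005e+17 · 1.293e+04 / (2 · 7.972e+10) J ≈ 8.15e+09 J = 8.15 GJ.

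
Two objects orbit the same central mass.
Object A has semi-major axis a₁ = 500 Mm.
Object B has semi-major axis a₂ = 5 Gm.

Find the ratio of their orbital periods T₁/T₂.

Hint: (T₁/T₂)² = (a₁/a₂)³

Convert to SI: a₁ = 500 Mm = 5e+08 m; a₂ = 5 Gm = 5e+09 m.
From Kepler's third law, (T₁/T₂)² = (a₁/a₂)³, so T₁/T₂ = (a₁/a₂)^(3/2).
a₁/a₂ = 5e+08 / 5e+09 = 0.1.
T₁/T₂ = (0.1)^(3/2) ≈ 0.03162.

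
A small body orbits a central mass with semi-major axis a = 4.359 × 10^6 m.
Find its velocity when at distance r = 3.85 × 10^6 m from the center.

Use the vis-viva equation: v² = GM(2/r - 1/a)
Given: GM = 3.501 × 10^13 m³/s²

Vis-viva: v = √(GM · (2/r − 1/a)).
2/r − 1/a = 2/3.85e+06 − 1/4.359e+06 = 2.9007e-07 m⁻¹.
v = √(3.501e+13 · 2.9007e-07) m/s ≈ 3187 m/s = 3.187 km/s.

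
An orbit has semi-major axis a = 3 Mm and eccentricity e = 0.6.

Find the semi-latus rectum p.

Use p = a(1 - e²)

Convert to SI: a = 3 Mm = 3e+06 m.
p = a (1 − e²).
p = 3e+06 · (1 − (0.6)²) = 3e+06 · 0.64 ≈ 1.92e+06 m = 1.92 Mm.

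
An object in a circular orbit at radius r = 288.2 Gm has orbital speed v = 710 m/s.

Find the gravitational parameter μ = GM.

Convert to SI: r = 288.2 Gm = 2.882e+11 m.
For a circular orbit v² = GM/r, so GM = v² · r.
GM = (710)² · 2.882e+11 m³/s² ≈ 1.453e+17 m³/s² = 1.453 × 10^17 m³/s².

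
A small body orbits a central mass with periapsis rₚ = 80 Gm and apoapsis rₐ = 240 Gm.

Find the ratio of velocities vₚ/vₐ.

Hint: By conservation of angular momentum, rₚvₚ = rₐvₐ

Convert to SI: rₚ = 80 Gm = 8e+10 m; rₐ = 240 Gm = 2.4e+11 m.
Conservation of angular momentum gives rₚvₚ = rₐvₐ, so vₚ/vₐ = rₐ/rₚ.
vₚ/vₐ = 2.4e+11 / 8e+10 ≈ 3.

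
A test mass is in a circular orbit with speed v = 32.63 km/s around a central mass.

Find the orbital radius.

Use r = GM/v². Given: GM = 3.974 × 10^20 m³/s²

Convert to SI: v = 32.63 km/s = 32630 m/s.
For a circular orbit, v² = GM / r, so r = GM / v².
r = 3.974e+20 / (32630)² m ≈ 3.732e+11 m = 373.2 Gm.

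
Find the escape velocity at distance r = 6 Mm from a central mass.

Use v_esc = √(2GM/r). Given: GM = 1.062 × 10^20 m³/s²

Convert to SI: r = 6 Mm = 6e+06 m.
Escape velocity comes from setting total energy to zero: ½v² − GM/r = 0 ⇒ v_esc = √(2GM / r).
v_esc = √(2 · 1.062e+20 / 6e+06) m/s ≈ 5.95e+06 m/s = 5950 km/s.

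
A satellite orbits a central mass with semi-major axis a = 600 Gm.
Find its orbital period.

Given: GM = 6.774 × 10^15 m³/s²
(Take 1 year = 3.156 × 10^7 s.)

Convert to SI: a = 600 Gm = 6e+11 m.
Kepler's third law: T = 2π √(a³ / GM).
Substituting a = 6e+11 m and GM = 6.774e+15 m³/s²:
T = 2π √((6e+11)³ / 6.774e+15) s
T ≈ 3.548e+10 s = 1124 years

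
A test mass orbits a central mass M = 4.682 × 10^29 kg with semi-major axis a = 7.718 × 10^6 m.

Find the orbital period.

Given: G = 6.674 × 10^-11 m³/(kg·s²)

GM = G · M = 6.674e-11 · 4.682e+29 = 3.12477e+19 m³/s².
Kepler's third law: T = 2π √(a³ / GM).
Substituting a = 7.718e+06 m and GM = 3.12477e+19 m³/s²:
T = 2π √((7.718e+06)³ / 3.12477e+19) s
T ≈ 24.1 s = 24.1 seconds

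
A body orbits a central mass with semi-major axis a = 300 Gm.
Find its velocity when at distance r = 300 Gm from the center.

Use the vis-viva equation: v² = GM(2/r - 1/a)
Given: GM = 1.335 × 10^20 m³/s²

Convert to SI: a = 300 Gm = 3e+11 m; r = 300 Gm = 3e+11 m.
Vis-viva: v = √(GM · (2/r − 1/a)).
2/r − 1/a = 2/3e+11 − 1/3e+11 = 3.33333e-12 m⁻¹.
v = √(1.335e+20 · 3.33333e-12) m/s ≈ 2.11e+04 m/s = 21.1 km/s.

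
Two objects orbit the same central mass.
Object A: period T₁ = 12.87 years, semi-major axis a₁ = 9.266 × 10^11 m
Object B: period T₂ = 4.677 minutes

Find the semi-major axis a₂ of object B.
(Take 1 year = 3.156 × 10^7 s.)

Convert to SI: T₁ = 12.87 years = 4.06177e+08 s; T₂ = 4.677 minutes = 280.62 s.
Kepler's third law: (T₁/T₂)² = (a₁/a₂)³ ⇒ a₂ = a₁ · (T₂/T₁)^(2/3).
T₂/T₁ = 280.62 / 4.06177e+08 = 6.90881e-07.
a₂ = 9.266e+11 · (6.90881e-07)^(2/3) m ≈ 7.241e+07 m = 7.241 × 10^7 m.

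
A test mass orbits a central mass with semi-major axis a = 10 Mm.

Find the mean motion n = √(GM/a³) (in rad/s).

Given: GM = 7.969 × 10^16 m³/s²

Convert to SI: a = 10 Mm = 1e+07 m.
n = √(GM / a³).
n = √(7.969e+16 / (1e+07)³) rad/s ≈ 0.008927 rad/s.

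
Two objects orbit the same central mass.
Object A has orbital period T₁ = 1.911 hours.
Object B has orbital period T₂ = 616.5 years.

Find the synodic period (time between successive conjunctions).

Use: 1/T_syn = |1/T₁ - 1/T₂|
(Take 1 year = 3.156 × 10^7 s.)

Convert to SI: T₁ = 1.911 hours = 6879.6 s; T₂ = 616.5 years = 1.94567e+10 s.
T_syn = |T₁ · T₂ / (T₁ − T₂)|.
T_syn = |6879.6 · 1.94567e+10 / (6879.6 − 1.94567e+10)| s ≈ 6880 s = 1.911 hours.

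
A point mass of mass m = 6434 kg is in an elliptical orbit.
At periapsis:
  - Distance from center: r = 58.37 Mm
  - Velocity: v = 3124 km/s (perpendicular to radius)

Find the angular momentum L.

Convert to SI: r = 58.37 Mm = 5.837e+07 m; v = 3124 km/s = 3.124e+06 m/s.
Since v is perpendicular to r, L = m · v · r.
L = 6434 · 3.124e+06 · 5.837e+07 kg·m²/s ≈ 1.173e+18 kg·m²/s.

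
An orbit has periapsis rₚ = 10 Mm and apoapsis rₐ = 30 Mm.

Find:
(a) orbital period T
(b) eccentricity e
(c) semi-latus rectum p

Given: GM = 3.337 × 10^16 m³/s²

Convert to SI: rₚ = 10 Mm = 1e+07 m; rₐ = 30 Mm = 3e+07 m.
(a) With a = (rₚ + rₐ)/2 = 2e+07 m, T = 2π √(a³/GM) = 2π √((2e+07)³/3.337e+16) s ≈ 3076 s
(b) e = (rₐ − rₚ)/(rₐ + rₚ) = (3e+07 − 1e+07)/(3e+07 + 1e+07) ≈ 0.5
(c) From a = (rₚ + rₐ)/2 = 2e+07 m and e = (rₐ − rₚ)/(rₐ + rₚ) = 0.5, p = a(1 − e²) = 2e+07 · (1 − (0.5)²) ≈ 1.5e+07 m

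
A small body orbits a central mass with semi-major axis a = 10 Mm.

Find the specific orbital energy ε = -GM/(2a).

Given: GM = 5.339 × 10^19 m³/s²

Convert to SI: a = 10 Mm = 1e+07 m.
ε = −GM / (2a).
ε = −5.339e+19 / (2 · 1e+07) J/kg ≈ -2.67e+12 J/kg = -2670 GJ/kg.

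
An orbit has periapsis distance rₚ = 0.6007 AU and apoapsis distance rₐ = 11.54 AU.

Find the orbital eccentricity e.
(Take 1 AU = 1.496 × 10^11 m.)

Convert to SI: rₚ = 0.6007 AU = 8.98647e+10 m; rₐ = 11.54 AU = 1.72638e+12 m.
e = (rₐ − rₚ) / (rₐ + rₚ).
e = (1.72638e+12 − 8.98647e+10) / (1.72638e+12 + 8.98647e+10) = 1.63652e+12 / 1.81625e+12 ≈ 0.901.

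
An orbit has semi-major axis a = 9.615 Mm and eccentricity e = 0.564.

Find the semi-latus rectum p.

Convert to SI: a = 9.615 Mm = 9.615e+06 m.
p = a (1 − e²).
p = 9.615e+06 · (1 − (0.564)²) = 9.615e+06 · 0.681904 ≈ 6.557e+06 m = 6.557 Mm.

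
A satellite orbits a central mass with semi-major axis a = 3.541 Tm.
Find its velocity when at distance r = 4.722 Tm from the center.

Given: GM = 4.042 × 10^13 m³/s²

Convert to SI: a = 3.541 Tm = 3.541e+12 m; r = 4.722 Tm = 4.722e+12 m.
Vis-viva: v = √(GM · (2/r − 1/a)).
2/r − 1/a = 2/4.722e+12 − 1/3.541e+12 = 1.41143e-13 m⁻¹.
v = √(4.042e+13 · 1.41143e-13) m/s ≈ 2.389 m/s = 2.389 m/s.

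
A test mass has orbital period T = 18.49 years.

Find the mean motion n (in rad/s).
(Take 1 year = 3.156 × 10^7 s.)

Convert to SI: T = 18.49 years = 5.83544e+08 s.
n = 2π / T.
n = 2π / 5.83544e+08 s ≈ 1.077e-08 rad/s.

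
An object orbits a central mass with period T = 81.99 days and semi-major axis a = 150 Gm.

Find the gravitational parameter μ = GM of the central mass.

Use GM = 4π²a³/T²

Convert to SI: T = 81.99 days = 7.08394e+06 s; a = 150 Gm = 1.5e+11 m.
GM = 4π² · a³ / T².
GM = 4π² · (1.5e+11)³ / (7.08394e+06)² m³/s² ≈ 2.655e+21 m³/s² = 2.655 × 10^21 m³/s².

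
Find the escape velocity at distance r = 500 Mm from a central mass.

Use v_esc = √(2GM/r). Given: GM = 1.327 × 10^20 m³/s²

Convert to SI: r = 500 Mm = 5e+08 m.
Escape velocity comes from setting total energy to zero: ½v² − GM/r = 0 ⇒ v_esc = √(2GM / r).
v_esc = √(2 · 1.327e+20 / 5e+08) m/s ≈ 7.286e+05 m/s = 728.6 km/s.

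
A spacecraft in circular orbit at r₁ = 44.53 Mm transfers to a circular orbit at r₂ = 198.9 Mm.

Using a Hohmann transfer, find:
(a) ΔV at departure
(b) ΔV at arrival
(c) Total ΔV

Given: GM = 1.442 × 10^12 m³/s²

Convert to SI: r₁ = 44.53 Mm = 4.453e+07 m; r₂ = 198.9 Mm = 1.989e+08 m.
Transfer semi-major axis: a_t = (r₁ + r₂)/2 = (4.453e+07 + 1.989e+08)/2 = 1.21715e+08 m.
Circular speeds: v₁ = √(GM/r₁) = 179.952 m/s, v₂ = √(GM/r₂) = 85.1462 m/s.
Transfer speeds (vis-viva v² = GM(2/r − 1/a_t)): v₁ᵗ = 230.039 m/s, v₂ᵗ = 51.5015 m/s.
(a) ΔV₁ = |v₁ᵗ − v₁| ≈ 50.09 m/s = 50.09 m/s.
(b) ΔV₂ = |v₂ − v₂ᵗ| ≈ 33.64 m/s = 33.64 m/s.
(c) ΔV_total = ΔV₁ + ΔV₂ ≈ 83.73 m/s = 83.73 m/s.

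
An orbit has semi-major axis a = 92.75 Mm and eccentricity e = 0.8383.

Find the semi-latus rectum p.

Convert to SI: a = 92.75 Mm = 9.275e+07 m.
p = a (1 − e²).
p = 9.275e+07 · (1 − (0.8383)²) = 9.275e+07 · 0.297253 ≈ 2.757e+07 m = 27.57 Mm.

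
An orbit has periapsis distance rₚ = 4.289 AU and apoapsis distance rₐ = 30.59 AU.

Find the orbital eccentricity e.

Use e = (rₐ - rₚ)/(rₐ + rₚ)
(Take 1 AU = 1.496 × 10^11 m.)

Convert to SI: rₚ = 4.289 AU = 6.41634e+11 m; rₐ = 30.59 AU = 4.57626e+12 m.
e = (rₐ − rₚ) / (rₐ + rₚ).
e = (4.57626e+12 − 6.41634e+11) / (4.57626e+12 + 6.41634e+11) = 3.93463e+12 / 5.2179e+12 ≈ 0.7541.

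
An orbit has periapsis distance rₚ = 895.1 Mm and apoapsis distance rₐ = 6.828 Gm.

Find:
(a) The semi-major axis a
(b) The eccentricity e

Convert to SI: rₚ = 895.1 Mm = 8.951e+08 m; rₐ = 6.828 Gm = 6.828e+09 m.
(a) a = (rₚ + rₐ) / 2 = (8.951e+08 + 6.828e+09) / 2 ≈ 3.862e+09 m = 3.862 Gm.
(b) e = (rₐ − rₚ) / (rₐ + rₚ) = (6.828e+09 − 8.951e+08) / (6.828e+09 + 8.951e+08) ≈ 0.7682.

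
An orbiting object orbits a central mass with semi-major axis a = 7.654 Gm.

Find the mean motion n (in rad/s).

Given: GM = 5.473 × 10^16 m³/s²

Convert to SI: a = 7.654 Gm = 7.654e+09 m.
n = √(GM / a³).
n = √(5.473e+16 / (7.654e+09)³) rad/s ≈ 3.494e-07 rad/s.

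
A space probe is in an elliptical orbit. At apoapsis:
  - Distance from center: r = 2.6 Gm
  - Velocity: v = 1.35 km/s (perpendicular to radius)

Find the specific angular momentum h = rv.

Convert to SI: r = 2.6 Gm = 2.6e+09 m; v = 1.35 km/s = 1350 m/s.
With v perpendicular to r, h = r · v.
h = 2.6e+09 · 1350 m²/s ≈ 3.51e+12 m²/s.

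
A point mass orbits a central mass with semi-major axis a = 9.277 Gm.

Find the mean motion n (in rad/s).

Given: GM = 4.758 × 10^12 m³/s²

Convert to SI: a = 9.277 Gm = 9.277e+09 m.
n = √(GM / a³).
n = √(4.758e+12 / (9.277e+09)³) rad/s ≈ 2.441e-09 rad/s.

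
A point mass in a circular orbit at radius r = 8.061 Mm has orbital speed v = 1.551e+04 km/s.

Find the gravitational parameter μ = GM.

Convert to SI: r = 8.061 Mm = 8.061e+06 m; v = 1.551e+04 km/s = 1.551e+07 m/s.
For a circular orbit v² = GM/r, so GM = v² · r.
GM = (1.551e+07)² · 8.061e+06 m³/s² ≈ 1.939e+21 m³/s² = 1.939 × 10^21 m³/s².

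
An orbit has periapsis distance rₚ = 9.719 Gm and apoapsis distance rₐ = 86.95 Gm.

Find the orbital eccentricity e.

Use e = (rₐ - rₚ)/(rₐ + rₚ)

Convert to SI: rₚ = 9.719 Gm = 9.719e+09 m; rₐ = 86.95 Gm = 8.695e+10 m.
e = (rₐ − rₚ) / (rₐ + rₚ).
e = (8.695e+10 − 9.719e+09) / (8.695e+10 + 9.719e+09) = 7.7231e+10 / 9.6669e+10 ≈ 0.7989.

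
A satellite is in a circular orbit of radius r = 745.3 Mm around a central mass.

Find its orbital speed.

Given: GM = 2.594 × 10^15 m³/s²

Convert to SI: r = 745.3 Mm = 7.453e+08 m.
For a circular orbit, gravity supplies the centripetal force, so v = √(GM / r).
v = √(2.594e+15 / 7.453e+08) m/s ≈ 1866 m/s = 1.866 km/s.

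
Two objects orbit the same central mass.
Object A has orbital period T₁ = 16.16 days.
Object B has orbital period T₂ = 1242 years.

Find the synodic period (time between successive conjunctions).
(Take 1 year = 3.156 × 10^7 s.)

Convert to SI: T₁ = 16.16 days = 1.39622e+06 s; T₂ = 1242 years = 3.91975e+10 s.
T_syn = |T₁ · T₂ / (T₁ − T₂)|.
T_syn = |1.39622e+06 · 3.91975e+10 / (1.39622e+06 − 3.91975e+10)| s ≈ 1.396e+06 s = 16.16 days.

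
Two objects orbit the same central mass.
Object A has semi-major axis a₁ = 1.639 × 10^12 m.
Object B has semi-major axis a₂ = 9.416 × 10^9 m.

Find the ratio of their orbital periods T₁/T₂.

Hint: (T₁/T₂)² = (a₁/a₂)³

From Kepler's third law, (T₁/T₂)² = (a₁/a₂)³, so T₁/T₂ = (a₁/a₂)^(3/2).
a₁/a₂ = 1.639e+12 / 9.416e+09 = 174.065.
T₁/T₂ = (174.065)^(3/2) ≈ 2297.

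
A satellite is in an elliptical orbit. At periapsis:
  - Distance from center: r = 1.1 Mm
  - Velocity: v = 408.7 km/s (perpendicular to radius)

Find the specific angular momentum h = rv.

Convert to SI: r = 1.1 Mm = 1.1e+06 m; v = 408.7 km/s = 408700 m/s.
With v perpendicular to r, h = r · v.
h = 1.1e+06 · 408700 m²/s ≈ 4.496e+11 m²/s.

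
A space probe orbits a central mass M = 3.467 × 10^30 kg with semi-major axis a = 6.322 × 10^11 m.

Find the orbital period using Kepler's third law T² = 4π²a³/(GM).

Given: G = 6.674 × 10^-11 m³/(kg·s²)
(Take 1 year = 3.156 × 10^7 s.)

GM = G · M = 6.674e-11 · 3.467e+30 = 2.31388e+20 m³/s².
Kepler's third law: T = 2π √(a³ / GM).
Substituting a = 6.322e+11 m and GM = 2.31388e+20 m³/s²:
T = 2π √((6.322e+11)³ / 2.31388e+20) s
T ≈ 2.076e+08 s = 6.579 years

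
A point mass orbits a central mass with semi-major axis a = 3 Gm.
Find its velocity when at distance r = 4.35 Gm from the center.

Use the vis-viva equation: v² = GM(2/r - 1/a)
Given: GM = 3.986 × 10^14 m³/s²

Convert to SI: a = 3 Gm = 3e+09 m; r = 4.35 Gm = 4.35e+09 m.
Vis-viva: v = √(GM · (2/r − 1/a)).
2/r − 1/a = 2/4.35e+09 − 1/3e+09 = 1.26437e-10 m⁻¹.
v = √(3.986e+14 · 1.26437e-10) m/s ≈ 224.5 m/s = 224.5 m/s.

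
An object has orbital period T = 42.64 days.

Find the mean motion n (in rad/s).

Convert to SI: T = 42.64 days = 3.6841e+06 s.
n = 2π / T.
n = 2π / 3.6841e+06 s ≈ 1.705e-06 rad/s.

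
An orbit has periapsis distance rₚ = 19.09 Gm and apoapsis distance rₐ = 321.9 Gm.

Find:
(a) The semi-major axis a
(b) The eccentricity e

Convert to SI: rₚ = 19.09 Gm = 1.909e+10 m; rₐ = 321.9 Gm = 3.219e+11 m.
(a) a = (rₚ + rₐ) / 2 = (1.909e+10 + 3.219e+11) / 2 ≈ 1.705e+11 m = 170.5 Gm.
(b) e = (rₐ − rₚ) / (rₐ + rₚ) = (3.219e+11 − 1.909e+10) / (3.219e+11 + 1.909e+10) ≈ 0.888.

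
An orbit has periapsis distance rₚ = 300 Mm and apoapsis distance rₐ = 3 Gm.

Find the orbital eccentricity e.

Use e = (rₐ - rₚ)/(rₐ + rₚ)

Convert to SI: rₚ = 300 Mm = 3e+08 m; rₐ = 3 Gm = 3e+09 m.
e = (rₐ − rₚ) / (rₐ + rₚ).
e = (3e+09 − 3e+08) / (3e+09 + 3e+08) = 2.7e+09 / 3.3e+09 ≈ 0.8182.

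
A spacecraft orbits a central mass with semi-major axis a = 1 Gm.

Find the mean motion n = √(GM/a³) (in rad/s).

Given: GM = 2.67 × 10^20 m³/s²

Convert to SI: a = 1 Gm = 1e+09 m.
n = √(GM / a³).
n = √(2.67e+20 / (1e+09)³) rad/s ≈ 0.0005167 rad/s.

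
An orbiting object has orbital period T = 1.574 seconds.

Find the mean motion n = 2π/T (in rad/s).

n = 2π / T.
n = 2π / 1.574 s ≈ 3.992 rad/s.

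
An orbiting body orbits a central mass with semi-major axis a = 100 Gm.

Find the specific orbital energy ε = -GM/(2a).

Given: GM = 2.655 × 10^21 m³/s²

Convert to SI: a = 100 Gm = 1e+11 m.
ε = −GM / (2a).
ε = −2.655e+21 / (2 · 1e+11) J/kg ≈ -1.328e+10 J/kg = -13.28 GJ/kg.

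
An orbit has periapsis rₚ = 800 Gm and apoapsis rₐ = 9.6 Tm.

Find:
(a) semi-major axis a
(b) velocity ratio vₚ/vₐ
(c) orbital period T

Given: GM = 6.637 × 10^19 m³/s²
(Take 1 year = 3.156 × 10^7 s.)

Convert to SI: rₚ = 800 Gm = 8e+11 m; rₐ = 9.6 Tm = 9.6e+12 m.
(a) a = (rₚ + rₐ)/2 = (8e+11 + 9.6e+12)/2 ≈ 5.2e+12 m
(b) Conservation of angular momentum (rₚvₚ = rₐvₐ) gives vₚ/vₐ = rₐ/rₚ = 9.6e+12/8e+11 ≈ 12
(c) With a = (rₚ + rₐ)/2 = 5.2e+12 m, T = 2π √(a³/GM) = 2π √((5.2e+12)³/6.637e+19) s ≈ 9.145e+09 s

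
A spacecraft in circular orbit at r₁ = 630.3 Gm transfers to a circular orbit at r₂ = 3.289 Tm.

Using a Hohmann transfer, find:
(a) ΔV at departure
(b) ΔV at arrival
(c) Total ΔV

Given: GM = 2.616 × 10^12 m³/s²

Convert to SI: r₁ = 630.3 Gm = 6.303e+11 m; r₂ = 3.289 Tm = 3.289e+12 m.
Transfer semi-major axis: a_t = (r₁ + r₂)/2 = (6.303e+11 + 3.289e+12)/2 = 1.95965e+12 m.
Circular speeds: v₁ = √(GM/r₁) = 2.03725 m/s, v₂ = √(GM/r₂) = 0.89184 m/s.
Transfer speeds (vis-viva v² = GM(2/r − 1/a_t)): v₁ᵗ = 2.63929 m/s, v₂ᵗ = 0.505791 m/s.
(a) ΔV₁ = |v₁ᵗ − v₁| ≈ 0.602 m/s = 0.602 m/s.
(b) ΔV₂ = |v₂ − v₂ᵗ| ≈ 0.386 m/s = 0.386 m/s.
(c) ΔV_total = ΔV₁ + ΔV₂ ≈ 0.9881 m/s = 0.9881 m/s.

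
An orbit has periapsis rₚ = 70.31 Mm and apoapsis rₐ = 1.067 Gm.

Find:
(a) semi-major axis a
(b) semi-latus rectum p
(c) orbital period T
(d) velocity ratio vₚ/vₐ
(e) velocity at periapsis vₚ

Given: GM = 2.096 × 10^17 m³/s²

Convert to SI: rₚ = 70.31 Mm = 7.031e+07 m; rₐ = 1.067 Gm = 1.067e+09 m.
(a) a = (rₚ + rₐ)/2 = (7.031e+07 + 1.067e+09)/2 ≈ 5.687e+08 m
(b) From a = (rₚ + rₐ)/2 = 5.68655e+08 m and e = (rₐ − rₚ)/(rₐ + rₚ) = 0.876357, p = a(1 − e²) = 5.68655e+08 · (1 − (0.876357)²) ≈ 1.319e+08 m
(c) With a = (rₚ + rₐ)/2 = 5.68655e+08 m, T = 2π √(a³/GM) = 2π √((5.68655e+08)³/2.096e+17) s ≈ 1.861e+05 s
(d) Conservation of angular momentum (rₚvₚ = rₐvₐ) gives vₚ/vₐ = rₐ/rₚ = 1.067e+09/7.031e+07 ≈ 15.18
(e) With a = (rₚ + rₐ)/2 = 5.68655e+08 m, vₚ = √(GM (2/rₚ − 1/a)) = √(2.096e+17 · (2/7.031e+07 − 1/5.68655e+08)) m/s ≈ 7.479e+04 m/s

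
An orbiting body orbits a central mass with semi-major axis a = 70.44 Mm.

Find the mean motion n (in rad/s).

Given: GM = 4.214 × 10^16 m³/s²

Convert to SI: a = 70.44 Mm = 7.044e+07 m.
n = √(GM / a³).
n = √(4.214e+16 / (7.044e+07)³) rad/s ≈ 0.0003472 rad/s.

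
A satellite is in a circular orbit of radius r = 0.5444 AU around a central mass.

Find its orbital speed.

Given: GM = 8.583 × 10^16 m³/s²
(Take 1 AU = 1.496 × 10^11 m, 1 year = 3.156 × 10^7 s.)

Convert to SI: r = 0.5444 AU = 8.14422e+10 m.
For a circular orbit, gravity supplies the centripetal force, so v = √(GM / r).
v = √(8.583e+16 / 8.14422e+10) m/s ≈ 1027 m/s = 0.2166 AU/year.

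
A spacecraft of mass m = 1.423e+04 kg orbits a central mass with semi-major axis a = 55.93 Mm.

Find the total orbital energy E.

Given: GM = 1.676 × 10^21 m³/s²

Convert to SI: a = 55.93 Mm = 5.593e+07 m.
E = −GMm / (2a).
E = −1.676e+21 · 1.423e+04 / (2 · 5.593e+07) J ≈ -2.132e+17 J = -213.2 PJ.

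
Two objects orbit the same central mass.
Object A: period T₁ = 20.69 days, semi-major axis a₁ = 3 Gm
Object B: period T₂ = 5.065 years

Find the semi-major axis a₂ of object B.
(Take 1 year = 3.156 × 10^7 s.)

Convert to SI: T₁ = 20.69 days = 1.78762e+06 s; a₁ = 3 Gm = 3e+09 m; T₂ = 5.065 years = 1.59851e+08 s.
Kepler's third law: (T₁/T₂)² = (a₁/a₂)³ ⇒ a₂ = a₁ · (T₂/T₁)^(2/3).
T₂/T₁ = 1.59851e+08 / 1.78762e+06 = 89.4216.
a₂ = 3e+09 · (89.4216)^(2/3) m ≈ 5.999e+10 m = 59.99 Gm.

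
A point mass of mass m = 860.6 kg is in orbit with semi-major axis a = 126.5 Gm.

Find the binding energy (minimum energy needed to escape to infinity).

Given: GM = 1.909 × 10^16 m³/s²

Convert to SI: a = 126.5 Gm = 1.265e+11 m.
Total orbital energy is E = −GMm/(2a); binding energy is E_bind = −E = GMm/(2a).
E_bind = 1.909e+16 · 860.6 / (2 · 1.265e+11) J ≈ 6.494e+07 J = 64.94 MJ.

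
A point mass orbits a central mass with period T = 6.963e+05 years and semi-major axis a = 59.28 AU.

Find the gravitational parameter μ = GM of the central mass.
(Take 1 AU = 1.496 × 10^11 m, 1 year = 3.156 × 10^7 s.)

Convert to SI: T = 6.963e+05 years = 2.19752e+13 s; a = 59.28 AU = 8.86829e+12 m.
GM = 4π² · a³ / T².
GM = 4π² · (8.86829e+12)³ / (2.19752e+13)² m³/s² ≈ 5.702e+13 m³/s² = 5.702 × 10^13 m³/s².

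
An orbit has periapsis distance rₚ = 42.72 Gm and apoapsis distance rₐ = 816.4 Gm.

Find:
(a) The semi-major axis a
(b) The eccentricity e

Convert to SI: rₚ = 42.72 Gm = 4.272e+10 m; rₐ = 816.4 Gm = 8.164e+11 m.
(a) a = (rₚ + rₐ) / 2 = (4.272e+10 + 8.164e+11) / 2 ≈ 4.296e+11 m = 429.6 Gm.
(b) e = (rₐ − rₚ) / (rₐ + rₚ) = (8.164e+11 − 4.272e+10) / (8.164e+11 + 4.272e+10) ≈ 0.9005.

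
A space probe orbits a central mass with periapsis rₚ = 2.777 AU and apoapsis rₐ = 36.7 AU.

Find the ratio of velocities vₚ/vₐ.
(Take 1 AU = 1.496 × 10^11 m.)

Convert to SI: rₚ = 2.777 AU = 4.15439e+11 m; rₐ = 36.7 AU = 5.49032e+12 m.
Conservation of angular momentum gives rₚvₚ = rₐvₐ, so vₚ/vₐ = rₐ/rₚ.
vₚ/vₐ = 5.49032e+12 / 4.15439e+11 ≈ 13.22.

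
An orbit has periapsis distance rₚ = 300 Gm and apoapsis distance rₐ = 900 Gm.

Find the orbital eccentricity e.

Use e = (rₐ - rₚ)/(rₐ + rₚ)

Convert to SI: rₚ = 300 Gm = 3e+11 m; rₐ = 900 Gm = 9e+11 m.
e = (rₐ − rₚ) / (rₐ + rₚ).
e = (9e+11 − 3e+11) / (9e+11 + 3e+11) = 6e+11 / 1.2e+12 ≈ 0.5.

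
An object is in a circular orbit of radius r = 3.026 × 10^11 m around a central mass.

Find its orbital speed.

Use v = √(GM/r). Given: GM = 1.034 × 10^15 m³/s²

For a circular orbit, gravity supplies the centripetal force, so v = √(GM / r).
v = √(1.034e+15 / 3.026e+11) m/s ≈ 58.46 m/s = 58.46 m/s.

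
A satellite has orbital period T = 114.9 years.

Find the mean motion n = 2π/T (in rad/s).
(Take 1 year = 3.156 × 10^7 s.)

Convert to SI: T = 114.9 years = 3.62624e+09 s.
n = 2π / T.
n = 2π / 3.62624e+09 s ≈ 1.733e-09 rad/s.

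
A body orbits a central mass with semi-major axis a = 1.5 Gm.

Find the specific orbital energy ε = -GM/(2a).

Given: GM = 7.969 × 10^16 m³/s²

Convert to SI: a = 1.5 Gm = 1.5e+09 m.
ε = −GM / (2a).
ε = −7.969e+16 / (2 · 1.5e+09) J/kg ≈ -2.656e+07 J/kg = -26.56 MJ/kg.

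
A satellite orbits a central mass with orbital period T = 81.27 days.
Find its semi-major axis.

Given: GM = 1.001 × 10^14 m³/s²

Convert to SI: T = 81.27 days = 7.02173e+06 s.
Invert Kepler's third law: a = (GM · T² / (4π²))^(1/3).
Substituting T = 7.02173e+06 s and GM = 1.001e+14 m³/s²:
a = (1.001e+14 · (7.02173e+06)² / (4π²))^(1/3) m
a ≈ 5e+08 m = 500 Mm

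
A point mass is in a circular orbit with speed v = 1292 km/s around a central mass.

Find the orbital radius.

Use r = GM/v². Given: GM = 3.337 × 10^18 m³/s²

Convert to SI: v = 1292 km/s = 1.292e+06 m/s.
For a circular orbit, v² = GM / r, so r = GM / v².
r = 3.337e+18 / (1.292e+06)² m ≈ 1.999e+06 m = 1.999 Mm.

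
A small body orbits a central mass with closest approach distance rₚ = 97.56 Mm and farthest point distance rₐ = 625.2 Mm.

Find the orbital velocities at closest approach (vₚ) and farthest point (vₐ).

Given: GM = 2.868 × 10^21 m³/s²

Convert to SI: rₚ = 97.56 Mm = 9.756e+07 m; rₐ = 625.2 Mm = 6.252e+08 m.
Use the vis-viva equation v² = GM(2/r − 1/a) with a = (rₚ + rₐ)/2 = (9.756e+07 + 6.252e+08)/2 = 3.6138e+08 m.
vₚ = √(GM · (2/rₚ − 1/a)) = √(2.868e+21 · (2/9.756e+07 − 1/3.6138e+08)) m/s ≈ 7.132e+06 m/s = 7132 km/s.
vₐ = √(GM · (2/rₐ − 1/a)) = √(2.868e+21 · (2/6.252e+08 − 1/3.6138e+08)) m/s ≈ 1.113e+06 m/s = 1113 km/s.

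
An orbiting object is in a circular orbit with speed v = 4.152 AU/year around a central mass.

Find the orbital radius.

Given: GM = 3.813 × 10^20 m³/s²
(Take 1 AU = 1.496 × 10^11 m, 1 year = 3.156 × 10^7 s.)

Convert to SI: v = 4.152 AU/year = 19681.2 m/s.
For a circular orbit, v² = GM / r, so r = GM / v².
r = 3.813e+20 / (19681.2)² m ≈ 9.844e+11 m = 6.58 AU.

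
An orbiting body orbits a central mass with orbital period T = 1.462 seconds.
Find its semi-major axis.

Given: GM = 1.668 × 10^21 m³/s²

Invert Kepler's third law: a = (GM · T² / (4π²))^(1/3).
Substituting T = 1.462 s and GM = 1.668e+21 m³/s²:
a = (1.668e+21 · (1.462)² / (4π²))^(1/3) m
a ≈ 4.487e+06 m = 4.487 Mm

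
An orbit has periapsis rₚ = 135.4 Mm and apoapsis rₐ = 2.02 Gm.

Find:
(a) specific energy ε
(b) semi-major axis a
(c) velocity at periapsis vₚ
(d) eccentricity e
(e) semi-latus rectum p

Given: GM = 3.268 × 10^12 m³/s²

Convert to SI: rₚ = 135.4 Mm = 1.354e+08 m; rₐ = 2.02 Gm = 2.02e+09 m.
(a) With a = (rₚ + rₐ)/2 = 1.0777e+09 m, ε = −GM/(2a) = −3.268e+12/(2 · 1.0777e+09) J/kg ≈ -1516 J/kg
(b) a = (rₚ + rₐ)/2 = (1.354e+08 + 2.02e+09)/2 ≈ 1.078e+09 m
(c) With a = (rₚ + rₐ)/2 = 1.0777e+09 m, vₚ = √(GM (2/rₚ − 1/a)) = √(3.268e+12 · (2/1.354e+08 − 1/1.0777e+09)) m/s ≈ 212.7 m/s
(d) e = (rₐ − rₚ)/(rₐ + rₚ) = (2.02e+09 − 1.354e+08)/(2.02e+09 + 1.354e+08) ≈ 0.8744
(e) From a = (rₚ + rₐ)/2 = 1.0777e+09 m and e = (rₐ − rₚ)/(rₐ + rₚ) = 0.874362, p = a(1 − e²) = 1.0777e+09 · (1 − (0.874362)²) ≈ 2.538e+08 m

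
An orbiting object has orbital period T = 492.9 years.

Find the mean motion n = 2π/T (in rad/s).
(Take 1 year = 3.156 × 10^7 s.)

Convert to SI: T = 492.9 years = 1.55559e+10 s.
n = 2π / T.
n = 2π / 1.55559e+10 s ≈ 4.039e-10 rad/s.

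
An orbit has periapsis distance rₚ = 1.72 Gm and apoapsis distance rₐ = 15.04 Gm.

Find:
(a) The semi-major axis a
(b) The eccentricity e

Convert to SI: rₚ = 1.72 Gm = 1.72e+09 m; rₐ = 15.04 Gm = 1.504e+10 m.
(a) a = (rₚ + rₐ) / 2 = (1.72e+09 + 1.504e+10) / 2 ≈ 8.38e+09 m = 8.38 Gm.
(b) e = (rₐ − rₚ) / (rₐ + rₚ) = (1.504e+10 − 1.72e+09) / (1.504e+10 + 1.72e+09) ≈ 0.7947.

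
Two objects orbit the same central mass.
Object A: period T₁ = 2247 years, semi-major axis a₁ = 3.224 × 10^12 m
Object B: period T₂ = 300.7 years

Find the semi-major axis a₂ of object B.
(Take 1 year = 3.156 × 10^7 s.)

Convert to SI: T₁ = 2247 years = 7.09153e+10 s; T₂ = 300.7 years = 9.49009e+09 s.
Kepler's third law: (T₁/T₂)² = (a₁/a₂)³ ⇒ a₂ = a₁ · (T₂/T₁)^(2/3).
T₂/T₁ = 9.49009e+09 / 7.09153e+10 = 0.133823.
a₂ = 3.224e+12 · (0.133823)^(2/3) m ≈ 8.435e+11 m = 8.435 × 10^11 m.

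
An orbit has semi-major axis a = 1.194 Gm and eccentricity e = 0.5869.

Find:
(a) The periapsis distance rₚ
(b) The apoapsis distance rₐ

Convert to SI: a = 1.194 Gm = 1.194e+09 m.
(a) rₚ = a(1 − e) = 1.194e+09 · (1 − 0.5869) = 1.194e+09 · 0.4131 ≈ 4.932e+08 m = 493.2 Mm.
(b) rₐ = a(1 + e) = 1.194e+09 · (1 + 0.5869) = 1.194e+09 · 1.5869 ≈ 1.895e+09 m = 1.895 Gm.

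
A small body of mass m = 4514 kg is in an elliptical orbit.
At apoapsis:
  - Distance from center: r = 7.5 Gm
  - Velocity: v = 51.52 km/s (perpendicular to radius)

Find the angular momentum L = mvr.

Convert to SI: r = 7.5 Gm = 7.5e+09 m; v = 51.52 km/s = 51520 m/s.
Since v is perpendicular to r, L = m · v · r.
L = 4514 · 51520 · 7.5e+09 kg·m²/s ≈ 1.744e+18 kg·m²/s.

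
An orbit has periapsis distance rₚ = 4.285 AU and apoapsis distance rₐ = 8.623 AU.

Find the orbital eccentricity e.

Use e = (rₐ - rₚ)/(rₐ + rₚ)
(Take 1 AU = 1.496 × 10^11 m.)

Convert to SI: rₚ = 4.285 AU = 6.41036e+11 m; rₐ = 8.623 AU = 1.29e+12 m.
e = (rₐ − rₚ) / (rₐ + rₚ).
e = (1.29e+12 − 6.41036e+11) / (1.29e+12 + 6.41036e+11) = 6.48965e+11 / 1.93104e+12 ≈ 0.3361.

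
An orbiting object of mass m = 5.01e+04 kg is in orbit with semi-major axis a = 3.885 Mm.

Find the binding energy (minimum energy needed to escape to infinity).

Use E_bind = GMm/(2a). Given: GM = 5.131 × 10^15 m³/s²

Convert to SI: a = 3.885 Mm = 3.885e+06 m.
Total orbital energy is E = −GMm/(2a); binding energy is E_bind = −E = GMm/(2a).
E_bind = 5.131e+15 · 5.01e+04 / (2 · 3.885e+06) J ≈ 3.308e+13 J = 33.08 TJ.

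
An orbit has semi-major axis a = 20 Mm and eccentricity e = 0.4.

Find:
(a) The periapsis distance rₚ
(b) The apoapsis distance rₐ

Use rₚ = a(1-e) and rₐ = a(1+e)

Convert to SI: a = 20 Mm = 2e+07 m.
(a) rₚ = a(1 − e) = 2e+07 · (1 − 0.4) = 2e+07 · 0.6 ≈ 1.2e+07 m = 12 Mm.
(b) rₐ = a(1 + e) = 2e+07 · (1 + 0.4) = 2e+07 · 1.4 ≈ 2.8e+07 m = 28 Mm.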